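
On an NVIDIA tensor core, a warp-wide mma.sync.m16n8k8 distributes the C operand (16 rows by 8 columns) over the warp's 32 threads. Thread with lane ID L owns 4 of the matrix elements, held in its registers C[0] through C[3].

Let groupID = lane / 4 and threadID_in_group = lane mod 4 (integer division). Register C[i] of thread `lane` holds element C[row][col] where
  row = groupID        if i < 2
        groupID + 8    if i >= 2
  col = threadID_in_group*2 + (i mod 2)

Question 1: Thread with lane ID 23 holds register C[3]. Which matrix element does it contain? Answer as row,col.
lane 23: grp=5 (23/4), tig=3 (23%4)
i=3: r=5+8=13, c=3*2+1=7

13,7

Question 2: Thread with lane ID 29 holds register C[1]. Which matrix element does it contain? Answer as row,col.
lane 29: grp=7 (29/4), tig=1 (29%4)
i=1: r=7+0=7, c=1*2+1=3

7,3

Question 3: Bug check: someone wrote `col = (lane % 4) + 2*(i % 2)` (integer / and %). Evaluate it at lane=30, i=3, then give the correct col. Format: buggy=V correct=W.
`(lane % 4) + 2*(i % 2)`[30,3]->4
lane 30->30/4=7, 30 mod 4=2
i=3  r:7+8->15  c:2·2+1->5
col: 4 vs 5

buggy=4 correct=5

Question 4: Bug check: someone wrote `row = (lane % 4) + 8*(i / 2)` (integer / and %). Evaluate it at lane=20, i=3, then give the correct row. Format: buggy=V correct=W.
buggy=8 correct=13

`(lane % 4) + 8*(i / 2)`[20,3]->8
lane 20->20/4=5, 20 mod 4=0
i=3  r:5+8->13  c:2·0+1->1
row: 8 vs 13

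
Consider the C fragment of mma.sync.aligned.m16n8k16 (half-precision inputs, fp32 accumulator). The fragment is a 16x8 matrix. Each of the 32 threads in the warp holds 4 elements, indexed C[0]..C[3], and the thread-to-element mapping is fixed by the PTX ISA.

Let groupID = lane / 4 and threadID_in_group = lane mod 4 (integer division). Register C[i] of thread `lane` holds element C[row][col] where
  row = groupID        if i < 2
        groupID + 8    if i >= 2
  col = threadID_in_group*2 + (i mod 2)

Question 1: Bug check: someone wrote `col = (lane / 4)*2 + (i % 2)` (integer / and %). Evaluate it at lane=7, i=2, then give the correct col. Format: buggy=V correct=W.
`(lane / 4)*2 + (i % 2)`[7,2]=>2
L=7=>grp=7>>2=1, tig=7&3=3
[2]=>row 1+8=9  col 3·2+0=6
col: 2 vs 6

buggy=2 correct=6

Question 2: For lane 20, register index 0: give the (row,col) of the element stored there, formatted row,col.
lane 20: g=5 (20/4), t=0 (20%4)
i=0: r=5+0=5, c=0*2+0=0

5,0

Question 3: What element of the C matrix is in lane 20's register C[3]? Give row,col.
13,1

lane 20: g=5 (20/4), t=0 (20%4)
i=3: r=5+8=13, c=0*2+1=1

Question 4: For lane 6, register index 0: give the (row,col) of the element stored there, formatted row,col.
lane 6⇒6/4=1, 6 mod 4=2
i=0  r:1+0⇒1  c:2·2+0⇒4

1,4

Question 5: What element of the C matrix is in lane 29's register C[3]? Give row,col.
lane 29: g=7 (29/4), t=1 (29%4)
i=3: r=7+8=15, c=1*2+1=3

15,3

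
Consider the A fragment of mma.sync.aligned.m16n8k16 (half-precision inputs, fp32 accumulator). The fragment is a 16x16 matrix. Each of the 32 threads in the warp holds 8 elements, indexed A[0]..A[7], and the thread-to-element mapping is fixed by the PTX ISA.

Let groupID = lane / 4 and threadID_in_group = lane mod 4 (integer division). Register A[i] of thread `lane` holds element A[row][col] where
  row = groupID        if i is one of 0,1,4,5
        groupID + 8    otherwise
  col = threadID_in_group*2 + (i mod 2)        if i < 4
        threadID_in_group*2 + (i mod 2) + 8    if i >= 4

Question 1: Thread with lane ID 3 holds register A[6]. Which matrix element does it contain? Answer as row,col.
8,14

L=3->gid=3>>2=0, tid=3&3=3
[6]->row 0+8=8  col 3·2+0+8=14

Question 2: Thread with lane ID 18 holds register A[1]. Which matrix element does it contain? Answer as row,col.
18: gid=4,tid=2
[1] (4+0,2*2+1+0) = (4,5)

4,5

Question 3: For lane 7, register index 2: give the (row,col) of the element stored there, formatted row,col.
9,6

lane 7: gid=1 (7/4), tid=3 (7%4)
i=2: r=1+8=9, c=3*2+0+0=6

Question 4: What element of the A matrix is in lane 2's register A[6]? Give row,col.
8,12

2: gr=0,th=2
[6] (0+8,2*2+0+8) = (8,12)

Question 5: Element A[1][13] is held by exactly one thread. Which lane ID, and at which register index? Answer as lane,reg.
6,5

r:1=>grp=1,rB=0  c:13=>cB=1,tig=2,lo=1
L=1*4+2=6  i=1*4+0*2+1=5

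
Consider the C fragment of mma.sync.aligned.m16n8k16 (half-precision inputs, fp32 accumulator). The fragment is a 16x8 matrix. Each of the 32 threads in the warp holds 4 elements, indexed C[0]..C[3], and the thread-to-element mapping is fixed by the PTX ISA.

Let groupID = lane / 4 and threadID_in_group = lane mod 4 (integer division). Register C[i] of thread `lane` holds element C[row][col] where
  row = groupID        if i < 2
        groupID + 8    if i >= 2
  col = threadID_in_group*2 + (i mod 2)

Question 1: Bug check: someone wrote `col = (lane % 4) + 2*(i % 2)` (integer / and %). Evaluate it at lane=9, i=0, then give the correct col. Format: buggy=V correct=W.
`(lane % 4) + 2*(i % 2)`[9,0]=>1
lane 9=>9/4=2, 9 mod 4=1
i=0  r:2+0=>2  c:2·1+0=>2
col: 1 vs 2

buggy=1 correct=2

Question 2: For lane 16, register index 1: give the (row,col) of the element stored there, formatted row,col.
4,1

lane 16=>16/4=4, 16 mod 4=0
i=1  r:4+0=>4  c:2·0+1=>1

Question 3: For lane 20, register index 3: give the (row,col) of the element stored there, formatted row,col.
L=20=>grp=20>>2=5, tig=20&3=0
[3]=>row 5+8=13  col 0·2+1=1

13,1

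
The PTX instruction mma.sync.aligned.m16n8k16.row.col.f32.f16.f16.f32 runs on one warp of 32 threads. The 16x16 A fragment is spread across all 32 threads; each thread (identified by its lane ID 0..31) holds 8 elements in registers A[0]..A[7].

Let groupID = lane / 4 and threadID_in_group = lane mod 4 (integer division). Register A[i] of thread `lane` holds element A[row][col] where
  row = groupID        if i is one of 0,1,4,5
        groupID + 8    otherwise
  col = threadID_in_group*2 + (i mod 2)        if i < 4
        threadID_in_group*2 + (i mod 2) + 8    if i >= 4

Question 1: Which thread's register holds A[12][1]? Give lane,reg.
16,3

r:12=>grp=4,rB=1  c:1=>cB=0,tig=0,lo=1
L=4*4+0=16  i=0*4+1*2+1=3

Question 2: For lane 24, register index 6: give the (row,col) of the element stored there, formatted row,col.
14,8

lane 24->24/4=6, 24 mod 4=0
i=6  r:6+8->14  c:2·0+0+8->8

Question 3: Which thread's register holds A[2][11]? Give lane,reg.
9,5

r: 2->gid=2,r8=0  c: 11->c8=1,tid=1,i&1=1
L=2*4+1=9  i=1*4+0*2+1=5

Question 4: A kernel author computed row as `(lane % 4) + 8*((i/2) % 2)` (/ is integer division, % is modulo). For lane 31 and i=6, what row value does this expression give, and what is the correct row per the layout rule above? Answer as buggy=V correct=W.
`(lane % 4) + 8*((i/2) % 2)`[31,6]=>11
31: grp=7,tig=3
[6] (7+8,3*2+0+8) = (15,14)
row: 11 vs 15

buggy=11 correct=15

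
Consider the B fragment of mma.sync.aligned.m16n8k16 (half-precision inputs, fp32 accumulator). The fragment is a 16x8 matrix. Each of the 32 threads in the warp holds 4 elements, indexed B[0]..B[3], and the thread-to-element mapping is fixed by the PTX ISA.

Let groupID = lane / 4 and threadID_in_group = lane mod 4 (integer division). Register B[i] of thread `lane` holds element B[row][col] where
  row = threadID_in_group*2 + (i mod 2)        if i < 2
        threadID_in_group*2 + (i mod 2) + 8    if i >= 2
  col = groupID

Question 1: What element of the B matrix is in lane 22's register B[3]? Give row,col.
13,5

L=22->gid=22>>2=5, tid=22&3=2
[3]->row 2·2+1+8=13  col gid=5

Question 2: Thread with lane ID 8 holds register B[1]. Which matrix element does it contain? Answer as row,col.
lane 8: gid=2 (8/4), tid=0 (8%4)
i=1: r=0*2+1+0=1, c=gid=2

1,2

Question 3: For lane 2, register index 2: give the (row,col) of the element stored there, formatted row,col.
L=2→G=2>>2=0, T=2&3=2
[2]→row 2·2+0+8=12  col G=0

12,0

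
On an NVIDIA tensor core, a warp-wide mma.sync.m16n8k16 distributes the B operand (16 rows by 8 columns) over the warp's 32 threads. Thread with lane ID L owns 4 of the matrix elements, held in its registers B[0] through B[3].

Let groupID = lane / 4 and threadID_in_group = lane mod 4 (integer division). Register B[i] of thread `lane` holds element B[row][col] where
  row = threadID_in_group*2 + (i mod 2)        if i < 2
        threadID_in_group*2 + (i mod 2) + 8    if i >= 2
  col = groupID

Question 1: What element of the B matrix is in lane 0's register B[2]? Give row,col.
8,0

L=0->g=0>>2=0, t=0&3=0
[2]->row 0·2+0+8=8  col g=0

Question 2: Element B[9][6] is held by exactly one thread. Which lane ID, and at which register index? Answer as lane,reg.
24,3

c=6->g=6  r=9->rb=1,t=0,b0=1
L=6*4+0=24  i=1*2+1=3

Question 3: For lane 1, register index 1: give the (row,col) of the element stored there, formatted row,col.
lane 1: g=0 (1/4), t=1 (1%4)
i=1: r=1*2+1+0=3, c=g=0

3,0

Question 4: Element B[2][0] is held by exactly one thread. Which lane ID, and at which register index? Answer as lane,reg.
c=0⇒gr=0  r=2⇒Rb=0,th=1,odd=0
L=0*4+1=1  i=0*2+0=0

1,0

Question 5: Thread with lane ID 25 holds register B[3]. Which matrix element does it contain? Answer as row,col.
lane 25->25/4=6, 25 mod 4=1
i=3  r:2·1+1+8->11  c:6

11,6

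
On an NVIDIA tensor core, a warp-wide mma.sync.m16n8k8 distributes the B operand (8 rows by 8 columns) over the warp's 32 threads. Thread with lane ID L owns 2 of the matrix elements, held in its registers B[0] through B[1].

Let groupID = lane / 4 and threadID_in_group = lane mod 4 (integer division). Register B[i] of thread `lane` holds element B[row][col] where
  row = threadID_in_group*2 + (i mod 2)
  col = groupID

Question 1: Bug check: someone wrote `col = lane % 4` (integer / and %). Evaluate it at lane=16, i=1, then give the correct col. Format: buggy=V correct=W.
`lane % 4`[16,1]→0
16: G=4,T=0
[1] (0*2+1,4) = (1,4)
col: 0 vs 4

buggy=0 correct=4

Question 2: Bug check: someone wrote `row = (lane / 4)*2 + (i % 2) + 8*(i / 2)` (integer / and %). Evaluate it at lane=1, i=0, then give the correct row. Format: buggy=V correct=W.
`(lane / 4)*2 + (i % 2) + 8*(i / 2)`[1,0]->0
lane 1->1/4=0, 1 mod 4=1
i=0  r:2·1+0->2  c:0
row: 0 vs 2

buggy=0 correct=2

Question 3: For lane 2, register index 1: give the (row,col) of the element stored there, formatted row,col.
5,0

2: grp=0,tig=2
[1] (2*2+1,0) = (5,0)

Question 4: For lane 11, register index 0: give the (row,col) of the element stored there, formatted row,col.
11: grp=2,tig=3
[0] (3*2+0,2) = (6,2)

6,2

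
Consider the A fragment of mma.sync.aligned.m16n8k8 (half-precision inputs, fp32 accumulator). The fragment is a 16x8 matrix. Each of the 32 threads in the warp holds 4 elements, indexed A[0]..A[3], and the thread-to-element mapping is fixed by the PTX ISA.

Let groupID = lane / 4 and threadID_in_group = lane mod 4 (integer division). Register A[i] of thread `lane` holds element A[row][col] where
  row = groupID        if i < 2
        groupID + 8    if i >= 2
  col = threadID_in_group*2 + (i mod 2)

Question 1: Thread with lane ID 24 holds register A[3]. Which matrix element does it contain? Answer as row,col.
24: grp=6,tig=0
[3] (6+8,0*2+1) = (14,1)

14,1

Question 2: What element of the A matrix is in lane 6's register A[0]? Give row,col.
1,4

lane 6: gid=1 (6/4), tid=2 (6%4)
i=0: r=1+0=1, c=2*2+0=4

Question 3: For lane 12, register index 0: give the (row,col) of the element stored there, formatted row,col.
3,0

lane 12⇒12/4=3, 12 mod 4=0
i=0  r:3+0⇒3  c:2·0+0⇒0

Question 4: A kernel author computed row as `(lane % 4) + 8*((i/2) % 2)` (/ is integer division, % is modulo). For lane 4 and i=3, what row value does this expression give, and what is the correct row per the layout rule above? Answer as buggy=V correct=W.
`(lane % 4) + 8*((i/2) % 2)`[4,3]⇒8
lane 4: gr=1 (4/4), th=0 (4%4)
i=3: r=1+8=9, c=0*2+1=1
row: 8 vs 9

buggy=8 correct=9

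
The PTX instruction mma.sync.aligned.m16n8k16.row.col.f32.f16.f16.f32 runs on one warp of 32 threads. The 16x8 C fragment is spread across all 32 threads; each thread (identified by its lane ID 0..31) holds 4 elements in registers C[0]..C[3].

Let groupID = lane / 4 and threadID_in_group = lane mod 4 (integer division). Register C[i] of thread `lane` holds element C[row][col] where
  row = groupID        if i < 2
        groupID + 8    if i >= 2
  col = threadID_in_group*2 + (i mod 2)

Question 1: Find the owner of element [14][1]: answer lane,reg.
r=14⇒gr=6,Rb=1  c=1⇒th=0,odd=1
L=6*4+0=24  i=1*2+1=3

24,3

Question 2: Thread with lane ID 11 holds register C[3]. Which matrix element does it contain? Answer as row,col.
L=11⇒gr=11>>2=2, th=11&3=3
[3]⇒row 2+8=10  col 3·2+1=7

10,7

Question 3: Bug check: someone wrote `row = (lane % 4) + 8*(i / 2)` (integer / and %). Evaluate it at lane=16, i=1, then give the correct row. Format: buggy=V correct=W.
`(lane % 4) + 8*(i / 2)`[16,1]->0
16: gid=4,tid=0
[1] (4+0,0*2+1) = (4,1)
row: 0 vs 4

buggy=0 correct=4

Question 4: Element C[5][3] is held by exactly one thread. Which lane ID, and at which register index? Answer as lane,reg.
21,1

r=5⇒gr=5,Rb=0  c=3⇒th=1,odd=1
L=5*4+1=21  i=0*2+1=1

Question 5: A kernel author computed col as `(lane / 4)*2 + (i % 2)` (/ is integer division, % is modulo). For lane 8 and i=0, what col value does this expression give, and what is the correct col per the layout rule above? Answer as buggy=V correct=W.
`(lane / 4)*2 + (i % 2)`[8,0]->4
8: g=2,t=0
[0] (2+0,0*2+0) = (2,0)
col: 4 vs 0

buggy=4 correct=0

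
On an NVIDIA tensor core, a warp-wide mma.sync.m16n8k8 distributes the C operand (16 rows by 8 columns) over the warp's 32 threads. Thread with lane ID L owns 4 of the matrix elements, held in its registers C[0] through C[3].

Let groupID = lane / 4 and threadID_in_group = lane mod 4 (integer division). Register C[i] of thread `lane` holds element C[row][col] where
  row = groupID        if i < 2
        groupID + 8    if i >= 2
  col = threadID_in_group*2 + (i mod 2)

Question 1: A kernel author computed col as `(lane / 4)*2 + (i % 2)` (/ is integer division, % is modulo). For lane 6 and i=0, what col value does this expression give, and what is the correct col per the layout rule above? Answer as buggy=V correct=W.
`(lane / 4)*2 + (i % 2)`[6,0]→2
L=6→G=6>>2=1, T=6&3=2
[0]→row 1+0=1  col 2·2+0=4
col: 2 vs 4

buggy=2 correct=4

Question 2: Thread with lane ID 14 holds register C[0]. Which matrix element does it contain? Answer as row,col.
3,4

L=14→G=14>>2=3, T=14&3=2
[0]→row 3+0=3  col 2·2+0=4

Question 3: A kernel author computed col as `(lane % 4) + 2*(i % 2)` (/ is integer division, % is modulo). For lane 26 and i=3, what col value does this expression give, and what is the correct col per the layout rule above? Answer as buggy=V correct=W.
`(lane % 4) + 2*(i % 2)`[26,3]→4
26: G=6,T=2
[3] (6+8,2*2+1) = (14,5)
col: 4 vs 5

buggy=4 correct=5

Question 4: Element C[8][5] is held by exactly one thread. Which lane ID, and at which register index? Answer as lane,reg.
2,3

r=8->g=0,rb=1  c=5->t=2,b0=1
L=0*4+2=2  i=1*2+1=3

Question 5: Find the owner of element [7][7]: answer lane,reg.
31,1

r=7⇒gr=7,Rb=0  c=7⇒th=3,odd=1
L=7*4+3=31  i=0*2+1=1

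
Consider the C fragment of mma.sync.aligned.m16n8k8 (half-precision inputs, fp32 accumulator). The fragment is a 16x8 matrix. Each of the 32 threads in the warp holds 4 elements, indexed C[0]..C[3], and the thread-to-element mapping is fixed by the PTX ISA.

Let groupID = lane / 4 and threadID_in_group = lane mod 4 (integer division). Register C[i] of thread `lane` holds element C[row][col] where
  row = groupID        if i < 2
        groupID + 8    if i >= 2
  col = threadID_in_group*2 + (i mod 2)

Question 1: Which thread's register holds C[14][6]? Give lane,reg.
r=14⇒gr=6,Rb=1  c=6⇒th=3,odd=0
L=6*4+3=27  i=1*2+0=2

27,2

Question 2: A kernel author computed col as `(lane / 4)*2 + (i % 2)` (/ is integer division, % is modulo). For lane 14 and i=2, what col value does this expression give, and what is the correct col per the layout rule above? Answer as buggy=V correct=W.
`(lane / 4)*2 + (i % 2)`[14,2]->6
14: g=3,t=2
[2] (3+8,2*2+0) = (11,4)
col: 6 vs 4

buggy=6 correct=4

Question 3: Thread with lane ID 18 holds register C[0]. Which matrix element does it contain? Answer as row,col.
lane 18: gid=4 (18/4), tid=2 (18%4)
i=0: r=4+0=4, c=2*2+0=4

4,4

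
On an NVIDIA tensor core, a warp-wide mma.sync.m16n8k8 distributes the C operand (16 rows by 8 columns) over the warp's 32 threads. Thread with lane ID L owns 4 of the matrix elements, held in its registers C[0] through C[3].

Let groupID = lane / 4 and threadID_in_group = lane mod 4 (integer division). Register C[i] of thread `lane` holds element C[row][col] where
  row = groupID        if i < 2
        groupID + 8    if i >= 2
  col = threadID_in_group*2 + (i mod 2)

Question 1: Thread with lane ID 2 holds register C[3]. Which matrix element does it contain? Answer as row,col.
8,5

2: gid=0,tid=2
[3] (0+8,2*2+1) = (8,5)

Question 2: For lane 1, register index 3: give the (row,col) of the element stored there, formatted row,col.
8,3

lane 1->1/4=0, 1 mod 4=1
i=3  r:0+8->8  c:2·1+1->3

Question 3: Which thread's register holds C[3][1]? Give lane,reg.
12,1

r=3⇒gr=3,Rb=0  c=1⇒th=0,odd=1
L=3*4+0=12  i=0*2+1=1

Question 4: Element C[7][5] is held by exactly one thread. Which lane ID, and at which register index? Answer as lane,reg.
r=7→G=7,rhi=0  c=5→T=2,p=1
L=7*4+2=30  i=0*2+1=1

30,1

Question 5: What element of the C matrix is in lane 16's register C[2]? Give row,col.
12,0

lane 16: gid=4 (16/4), tid=0 (16%4)
i=2: r=4+8=12, c=0*2+0=0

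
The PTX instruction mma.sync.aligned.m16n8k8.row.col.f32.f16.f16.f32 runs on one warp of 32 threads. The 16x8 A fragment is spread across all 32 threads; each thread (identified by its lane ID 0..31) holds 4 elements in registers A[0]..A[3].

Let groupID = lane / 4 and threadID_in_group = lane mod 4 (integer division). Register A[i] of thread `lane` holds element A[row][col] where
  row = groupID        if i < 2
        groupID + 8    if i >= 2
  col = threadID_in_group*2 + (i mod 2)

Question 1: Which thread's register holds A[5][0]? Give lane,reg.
20,0

r=5→G=5,rhi=0  c=0→T=0,p=0
L=5*4+0=20  i=0*2+0=0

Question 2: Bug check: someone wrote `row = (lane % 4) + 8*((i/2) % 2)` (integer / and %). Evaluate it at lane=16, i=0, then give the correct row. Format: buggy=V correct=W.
`(lane % 4) + 8*((i/2) % 2)`[16,0]→0
lane 16: G=4 (16/4), T=0 (16%4)
i=0: r=4+0=4, c=0*2+0=0
row: 0 vs 4

buggy=0 correct=4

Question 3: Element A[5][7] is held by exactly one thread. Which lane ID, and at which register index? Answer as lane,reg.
r: 5->gid=5,r8=0  c: 7->tid=3,i&1=1
L=5*4+3=23  i=0*2+1=1

23,1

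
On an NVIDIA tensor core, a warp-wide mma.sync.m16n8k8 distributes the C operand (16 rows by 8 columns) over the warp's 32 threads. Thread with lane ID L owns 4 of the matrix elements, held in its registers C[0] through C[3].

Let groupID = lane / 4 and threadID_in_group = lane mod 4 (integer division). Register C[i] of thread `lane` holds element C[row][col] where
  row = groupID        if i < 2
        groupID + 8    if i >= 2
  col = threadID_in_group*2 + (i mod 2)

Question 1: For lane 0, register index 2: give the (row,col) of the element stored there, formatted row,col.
L=0=>grp=0>>2=0, tig=0&3=0
[2]=>row 0+8=8  col 0·2+0=0

8,0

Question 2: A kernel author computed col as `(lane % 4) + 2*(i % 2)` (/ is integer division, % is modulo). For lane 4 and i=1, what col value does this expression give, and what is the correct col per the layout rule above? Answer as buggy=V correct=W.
`(lane % 4) + 2*(i % 2)`[4,1]=>2
L=4=>grp=4>>2=1, tig=4&3=0
[1]=>row 1+0=1  col 0·2+1=1
col: 2 vs 1

buggy=2 correct=1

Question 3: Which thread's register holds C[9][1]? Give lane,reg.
4,3

r=9⇒gr=1,Rb=1  c=1⇒th=0,odd=1
L=1*4+0=4  i=1*2+1=3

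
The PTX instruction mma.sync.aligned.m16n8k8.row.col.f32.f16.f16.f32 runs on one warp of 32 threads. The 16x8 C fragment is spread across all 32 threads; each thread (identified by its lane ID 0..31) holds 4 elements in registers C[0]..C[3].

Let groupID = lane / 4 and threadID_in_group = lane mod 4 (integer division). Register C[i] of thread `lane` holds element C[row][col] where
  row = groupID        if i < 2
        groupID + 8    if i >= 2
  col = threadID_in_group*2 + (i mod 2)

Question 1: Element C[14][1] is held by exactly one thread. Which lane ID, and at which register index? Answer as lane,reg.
24,3

r=14⇒gr=6,Rb=1  c=1⇒th=0,odd=1
L=6*4+0=24  i=1*2+1=3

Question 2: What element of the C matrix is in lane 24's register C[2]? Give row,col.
14,0

L=24⇒gr=24>>2=6, th=24&3=0
[2]⇒row 6+8=14  col 0·2+0=0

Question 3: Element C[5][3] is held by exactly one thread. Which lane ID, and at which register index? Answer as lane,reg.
r:5=>grp=5,rB=0  c:3=>tig=1,lo=1
L=5*4+1=21  i=0*2+1=1

21,1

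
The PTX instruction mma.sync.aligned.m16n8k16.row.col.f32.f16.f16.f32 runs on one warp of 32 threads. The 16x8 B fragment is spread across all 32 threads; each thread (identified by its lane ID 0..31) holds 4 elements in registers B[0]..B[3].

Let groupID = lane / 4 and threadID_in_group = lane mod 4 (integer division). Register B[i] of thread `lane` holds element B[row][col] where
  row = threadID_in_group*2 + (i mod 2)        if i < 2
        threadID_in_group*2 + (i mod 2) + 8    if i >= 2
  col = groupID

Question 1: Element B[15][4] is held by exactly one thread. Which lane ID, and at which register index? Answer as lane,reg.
19,3

c:4=>grp=4  r:15=>rB=1,tig=3,lo=1
L=4*4+3=19  i=1*2+1=3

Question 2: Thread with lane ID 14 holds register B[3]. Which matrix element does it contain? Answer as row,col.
13,3

lane 14: gid=3 (14/4), tid=2 (14%4)
i=3: r=2*2+1+8=13, c=gid=3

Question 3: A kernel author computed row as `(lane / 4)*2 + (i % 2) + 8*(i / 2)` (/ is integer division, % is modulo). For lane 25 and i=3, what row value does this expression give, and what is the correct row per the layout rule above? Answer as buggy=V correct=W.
buggy=21 correct=11

`(lane / 4)*2 + (i % 2) + 8*(i / 2)`[25,3]->21
25: g=6,t=1
[3] (1*2+1+8,6) = (11,6)
row: 21 vs 11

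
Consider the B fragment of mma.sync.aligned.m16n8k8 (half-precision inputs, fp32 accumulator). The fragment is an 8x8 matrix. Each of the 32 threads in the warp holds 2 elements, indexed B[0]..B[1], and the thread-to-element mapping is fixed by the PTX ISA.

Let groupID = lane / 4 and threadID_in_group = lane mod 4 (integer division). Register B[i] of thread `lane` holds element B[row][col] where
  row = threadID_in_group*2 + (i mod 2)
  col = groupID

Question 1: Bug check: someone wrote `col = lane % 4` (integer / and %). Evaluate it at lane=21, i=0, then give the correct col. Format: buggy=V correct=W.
buggy=1 correct=5

`lane % 4`[21,0]⇒1
lane 21: gr=5 (21/4), th=1 (21%4)
i=0: r=1*2+0=2, c=gr=5
col: 1 vs 5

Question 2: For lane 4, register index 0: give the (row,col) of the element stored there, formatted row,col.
4: grp=1,tig=0
[0] (0*2+0,1) = (0,1)

0,1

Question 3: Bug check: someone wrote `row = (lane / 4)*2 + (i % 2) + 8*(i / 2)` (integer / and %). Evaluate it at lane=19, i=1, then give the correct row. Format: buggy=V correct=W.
`(lane / 4)*2 + (i % 2) + 8*(i / 2)`[19,1]⇒9
lane 19: gr=4 (19/4), th=3 (19%4)
i=1: r=3*2+1=7, c=gr=4
row: 9 vs 7

buggy=9 correct=7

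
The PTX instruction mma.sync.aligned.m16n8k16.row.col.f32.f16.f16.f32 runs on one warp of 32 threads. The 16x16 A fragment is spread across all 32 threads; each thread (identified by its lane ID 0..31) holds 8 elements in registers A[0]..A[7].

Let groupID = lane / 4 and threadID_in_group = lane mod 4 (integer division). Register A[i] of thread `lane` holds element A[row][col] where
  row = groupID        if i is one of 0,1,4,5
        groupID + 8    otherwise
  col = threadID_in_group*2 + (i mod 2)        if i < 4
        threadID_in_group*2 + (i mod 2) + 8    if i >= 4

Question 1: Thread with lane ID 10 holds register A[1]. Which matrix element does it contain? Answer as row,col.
lane 10: grp=2 (10/4), tig=2 (10%4)
i=1: r=2+0=2, c=2*2+1+0=5

2,5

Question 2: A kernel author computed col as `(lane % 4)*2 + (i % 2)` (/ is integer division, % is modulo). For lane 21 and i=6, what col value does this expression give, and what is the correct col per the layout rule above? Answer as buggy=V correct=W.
buggy=2 correct=10

`(lane % 4)*2 + (i % 2)`[21,6]→2
lane 21: G=5 (21/4), T=1 (21%4)
i=6: r=5+8=13, c=1*2+0+8=10
col: 2 vs 10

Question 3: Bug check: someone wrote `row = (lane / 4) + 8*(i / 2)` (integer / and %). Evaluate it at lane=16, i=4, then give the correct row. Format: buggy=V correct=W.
`(lane / 4) + 8*(i / 2)`[16,4]->20
lane 16: gid=4 (16/4), tid=0 (16%4)
i=4: r=4+0=4, c=0*2+0+8=8
row: 20 vs 4

buggy=20 correct=4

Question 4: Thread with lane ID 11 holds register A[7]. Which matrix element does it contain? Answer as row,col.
10,15

L=11->gid=11>>2=2, tid=11&3=3
[7]->row 2+8=10  col 3·2+1+8=15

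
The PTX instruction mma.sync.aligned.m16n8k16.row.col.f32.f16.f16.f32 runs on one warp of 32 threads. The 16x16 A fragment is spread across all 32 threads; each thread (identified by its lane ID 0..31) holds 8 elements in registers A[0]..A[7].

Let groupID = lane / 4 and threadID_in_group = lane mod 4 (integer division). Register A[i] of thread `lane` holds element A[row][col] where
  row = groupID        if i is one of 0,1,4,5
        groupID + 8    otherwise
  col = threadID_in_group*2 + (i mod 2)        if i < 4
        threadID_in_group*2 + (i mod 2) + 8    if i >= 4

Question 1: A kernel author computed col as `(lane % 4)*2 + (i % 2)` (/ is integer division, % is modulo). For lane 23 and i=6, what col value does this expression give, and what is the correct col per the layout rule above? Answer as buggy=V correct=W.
`(lane % 4)*2 + (i % 2)`[23,6]->6
lane 23: gid=5 (23/4), tid=3 (23%4)
i=6: r=5+8=13, c=3*2+0+8=14
col: 6 vs 14

buggy=6 correct=14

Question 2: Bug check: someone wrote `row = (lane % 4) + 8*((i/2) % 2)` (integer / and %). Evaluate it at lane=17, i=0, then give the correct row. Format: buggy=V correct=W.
`(lane % 4) + 8*((i/2) % 2)`[17,0]=>1
17: grp=4,tig=1
[0] (4+0,1*2+0+0) = (4,2)
row: 1 vs 4

buggy=1 correct=4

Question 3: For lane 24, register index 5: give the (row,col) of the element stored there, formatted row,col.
6,9

lane 24: gr=6 (24/4), th=0 (24%4)
i=5: r=6+0=6, c=0*2+1+8=9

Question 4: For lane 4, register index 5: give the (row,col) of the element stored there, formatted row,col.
1,9

4: grp=1,tig=0
[5] (1+0,0*2+1+8) = (1,9)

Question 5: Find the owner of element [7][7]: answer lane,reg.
r=7⇒gr=7,Rb=0  c=7⇒Cb=0,th=3,odd=1
L=7*4+3=31  i=0*4+0*2+1=1

31,1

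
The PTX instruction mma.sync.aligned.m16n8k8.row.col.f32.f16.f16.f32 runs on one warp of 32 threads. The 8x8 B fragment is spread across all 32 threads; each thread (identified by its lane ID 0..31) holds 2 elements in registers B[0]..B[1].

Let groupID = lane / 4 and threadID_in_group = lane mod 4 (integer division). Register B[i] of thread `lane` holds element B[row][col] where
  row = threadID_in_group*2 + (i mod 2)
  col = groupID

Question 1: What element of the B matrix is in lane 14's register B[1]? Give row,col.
lane 14=>14/4=3, 14 mod 4=2
i=1  r:2·2+1=>5  c:3

5,3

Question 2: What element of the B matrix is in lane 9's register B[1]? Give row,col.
3,2

L=9⇒gr=9>>2=2, th=9&3=1
[1]⇒row 1·2+1=3  col gr=2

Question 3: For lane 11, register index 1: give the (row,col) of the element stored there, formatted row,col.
7,2

11: G=2,T=3
[1] (3*2+1,2) = (7,2)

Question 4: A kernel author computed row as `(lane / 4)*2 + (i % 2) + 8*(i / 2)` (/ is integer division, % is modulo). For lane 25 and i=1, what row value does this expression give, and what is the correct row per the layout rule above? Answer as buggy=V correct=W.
`(lane / 4)*2 + (i % 2) + 8*(i / 2)`[25,1]→13
25: G=6,T=1
[1] (1*2+1,6) = (3,6)
row: 13 vs 3

buggy=13 correct=3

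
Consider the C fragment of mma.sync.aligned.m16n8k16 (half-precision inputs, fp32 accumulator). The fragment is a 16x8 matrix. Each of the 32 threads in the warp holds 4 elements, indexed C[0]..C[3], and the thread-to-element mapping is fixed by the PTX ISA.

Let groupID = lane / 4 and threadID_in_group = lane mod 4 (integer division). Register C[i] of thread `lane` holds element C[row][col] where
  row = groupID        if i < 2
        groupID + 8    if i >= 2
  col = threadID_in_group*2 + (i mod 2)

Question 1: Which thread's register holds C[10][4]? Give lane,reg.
10,2

r=10→G=2,rhi=1  c=4→T=2,p=0
L=2*4+2=10  i=1*2+0=2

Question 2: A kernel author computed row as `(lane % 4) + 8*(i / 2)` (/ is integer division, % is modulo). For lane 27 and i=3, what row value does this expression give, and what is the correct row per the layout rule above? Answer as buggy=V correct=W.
`(lane % 4) + 8*(i / 2)`[27,3]->11
L=27->gid=27>>2=6, tid=27&3=3
[3]->row 6+8=14  col 3·2+1=7
row: 11 vs 14

buggy=11 correct=14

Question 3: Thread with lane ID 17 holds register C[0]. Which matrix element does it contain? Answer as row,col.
lane 17=>17/4=4, 17 mod 4=1
i=0  r:4+0=>4  c:2·1+0=>2

4,2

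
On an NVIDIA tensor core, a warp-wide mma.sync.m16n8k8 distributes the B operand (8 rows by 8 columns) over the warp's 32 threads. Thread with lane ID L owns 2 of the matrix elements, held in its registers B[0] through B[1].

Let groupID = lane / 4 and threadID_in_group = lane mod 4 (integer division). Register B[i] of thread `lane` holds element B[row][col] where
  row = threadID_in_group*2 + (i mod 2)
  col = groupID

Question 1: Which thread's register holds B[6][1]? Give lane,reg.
c: 1->gid=1  r: 6->tid=3,i&1=0
L=1*4+3=7  i=0=0

7,0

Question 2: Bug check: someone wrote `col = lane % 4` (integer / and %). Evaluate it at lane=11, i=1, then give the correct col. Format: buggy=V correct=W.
buggy=3 correct=2

`lane % 4`[11,1]->3
11: gid=2,tid=3
[1] (3*2+1,2) = (7,2)
col: 3 vs 2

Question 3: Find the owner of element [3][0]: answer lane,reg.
1,1

c=0→G=0  r=3→T=1,p=1
L=0*4+1=1  i=1=1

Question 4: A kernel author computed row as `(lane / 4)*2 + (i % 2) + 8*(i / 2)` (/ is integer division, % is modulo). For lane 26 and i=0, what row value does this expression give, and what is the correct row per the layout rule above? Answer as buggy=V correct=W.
buggy=12 correct=4

`(lane / 4)*2 + (i % 2) + 8*(i / 2)`[26,0]->12
lane 26: gid=6 (26/4), tid=2 (26%4)
i=0: r=2*2+0=4, c=gid=6
row: 12 vs 4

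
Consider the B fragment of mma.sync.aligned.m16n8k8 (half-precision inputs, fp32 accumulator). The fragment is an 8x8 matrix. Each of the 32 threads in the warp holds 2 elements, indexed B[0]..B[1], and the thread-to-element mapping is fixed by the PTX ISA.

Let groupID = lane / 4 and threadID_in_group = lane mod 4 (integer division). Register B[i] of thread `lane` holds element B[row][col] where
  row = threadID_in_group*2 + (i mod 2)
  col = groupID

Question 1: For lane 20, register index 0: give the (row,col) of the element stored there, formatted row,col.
0,5

20: gid=5,tid=0
[0] (0*2+0,5) = (0,5)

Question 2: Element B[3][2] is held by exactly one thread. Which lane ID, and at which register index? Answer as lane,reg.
9,1

c=2→G=2  r=3→T=1,p=1
L=2*4+1=9  i=1=1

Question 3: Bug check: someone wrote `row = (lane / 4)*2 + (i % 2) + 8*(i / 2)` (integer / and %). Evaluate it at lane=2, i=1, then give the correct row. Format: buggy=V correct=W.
`(lane / 4)*2 + (i % 2) + 8*(i / 2)`[2,1]⇒1
lane 2⇒2/4=0, 2 mod 4=2
i=1  r:2·2+1⇒5  c:0
row: 1 vs 5

buggy=1 correct=5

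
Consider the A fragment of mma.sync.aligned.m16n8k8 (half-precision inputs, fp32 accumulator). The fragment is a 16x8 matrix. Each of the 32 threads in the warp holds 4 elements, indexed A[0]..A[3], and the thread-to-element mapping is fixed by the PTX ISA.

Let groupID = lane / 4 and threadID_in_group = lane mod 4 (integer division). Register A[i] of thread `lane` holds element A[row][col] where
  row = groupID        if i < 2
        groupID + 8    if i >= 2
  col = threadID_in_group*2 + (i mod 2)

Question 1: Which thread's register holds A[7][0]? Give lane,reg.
r=7→G=7,rhi=0  c=0→T=0,p=0
L=7*4+0=28  i=0*2+0=0

28,0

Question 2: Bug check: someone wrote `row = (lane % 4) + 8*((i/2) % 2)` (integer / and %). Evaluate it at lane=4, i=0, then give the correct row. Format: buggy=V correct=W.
buggy=0 correct=1

`(lane % 4) + 8*((i/2) % 2)`[4,0]⇒0
4: gr=1,th=0
[0] (1+0,0*2+0) = (1,0)
row: 0 vs 1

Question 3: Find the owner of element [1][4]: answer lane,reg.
r:1=>grp=1,rB=0  c:4=>tig=2,lo=0
L=1*4+2=6  i=0*2+0=0

6,0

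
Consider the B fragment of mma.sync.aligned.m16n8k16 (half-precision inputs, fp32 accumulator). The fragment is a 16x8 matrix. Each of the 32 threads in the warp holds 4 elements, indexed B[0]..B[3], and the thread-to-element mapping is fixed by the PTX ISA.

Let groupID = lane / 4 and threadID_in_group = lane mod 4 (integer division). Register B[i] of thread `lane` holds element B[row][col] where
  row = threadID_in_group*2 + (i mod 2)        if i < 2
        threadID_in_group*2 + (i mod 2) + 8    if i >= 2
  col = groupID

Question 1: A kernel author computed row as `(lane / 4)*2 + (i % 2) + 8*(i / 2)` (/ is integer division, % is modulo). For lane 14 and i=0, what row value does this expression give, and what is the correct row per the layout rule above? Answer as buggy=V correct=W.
`(lane / 4)*2 + (i % 2) + 8*(i / 2)`[14,0]⇒6
14: gr=3,th=2
[0] (2*2+0+0,3) = (4,3)
row: 6 vs 4

buggy=6 correct=4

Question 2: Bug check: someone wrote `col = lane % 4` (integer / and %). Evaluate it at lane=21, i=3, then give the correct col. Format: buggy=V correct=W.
buggy=1 correct=5

`lane % 4`[21,3]->1
L=21->gid=21>>2=5, tid=21&3=1
[3]->row 1·2+1+8=11  col gid=5
col: 1 vs 5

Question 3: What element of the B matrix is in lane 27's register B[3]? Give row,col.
15,6

lane 27=>27/4=6, 27 mod 4=3
i=3  r:2·3+1+8=>15  c:6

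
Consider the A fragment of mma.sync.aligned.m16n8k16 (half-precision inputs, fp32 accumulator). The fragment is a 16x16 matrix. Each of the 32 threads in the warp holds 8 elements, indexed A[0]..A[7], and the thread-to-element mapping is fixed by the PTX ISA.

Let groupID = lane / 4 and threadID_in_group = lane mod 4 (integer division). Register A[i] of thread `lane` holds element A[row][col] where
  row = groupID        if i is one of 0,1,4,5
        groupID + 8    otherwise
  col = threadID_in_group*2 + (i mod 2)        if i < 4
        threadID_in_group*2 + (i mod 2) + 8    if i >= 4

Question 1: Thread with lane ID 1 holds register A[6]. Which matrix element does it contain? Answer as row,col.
8,10

lane 1: gr=0 (1/4), th=1 (1%4)
i=6: r=0+8=8, c=1*2+0+8=10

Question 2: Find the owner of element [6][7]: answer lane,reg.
27,1

r=6→G=6,rhi=0  c=7→chi=0,T=3,p=1
L=6*4+3=27  i=0*4+0*2+1=1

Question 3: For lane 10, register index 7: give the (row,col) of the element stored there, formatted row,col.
lane 10⇒10/4=2, 10 mod 4=2
i=7  r:2+8⇒10  c:2·2+1+8⇒13

10,13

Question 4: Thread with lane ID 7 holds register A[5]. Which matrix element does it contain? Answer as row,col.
1,15

lane 7⇒7/4=1, 7 mod 4=3
i=5  r:1+0⇒1  c:2·3+1+8⇒15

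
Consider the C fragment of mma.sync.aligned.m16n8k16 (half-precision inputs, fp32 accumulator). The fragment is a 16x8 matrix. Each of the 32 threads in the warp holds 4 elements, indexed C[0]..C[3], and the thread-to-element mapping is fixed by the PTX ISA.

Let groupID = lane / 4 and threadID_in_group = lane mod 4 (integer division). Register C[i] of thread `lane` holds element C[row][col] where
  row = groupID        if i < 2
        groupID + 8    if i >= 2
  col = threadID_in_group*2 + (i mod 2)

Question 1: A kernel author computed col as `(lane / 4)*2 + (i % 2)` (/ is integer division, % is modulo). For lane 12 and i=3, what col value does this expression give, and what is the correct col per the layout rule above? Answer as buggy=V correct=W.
buggy=7 correct=1

`(lane / 4)*2 + (i % 2)`[12,3]->7
12: gid=3,tid=0
[3] (3+8,0*2+1) = (11,1)
col: 7 vs 1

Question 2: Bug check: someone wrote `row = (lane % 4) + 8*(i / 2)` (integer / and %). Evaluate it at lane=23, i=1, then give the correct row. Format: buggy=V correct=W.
buggy=3 correct=5

`(lane % 4) + 8*(i / 2)`[23,1]⇒3
lane 23⇒23/4=5, 23 mod 4=3
i=1  r:5+0⇒5  c:2·3+1⇒7
row: 3 vs 5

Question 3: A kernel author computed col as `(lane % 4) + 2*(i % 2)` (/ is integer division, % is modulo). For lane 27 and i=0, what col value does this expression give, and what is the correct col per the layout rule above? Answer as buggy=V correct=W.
buggy=3 correct=6

`(lane % 4) + 2*(i % 2)`[27,0]->3
27: g=6,t=3
[0] (6+0,3*2+0) = (6,6)
col: 3 vs 6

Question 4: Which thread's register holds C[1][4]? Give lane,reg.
r: 1->gid=1,r8=0  c: 4->tid=2,i&1=0
L=1*4+2=6  i=0*2+0=0

6,0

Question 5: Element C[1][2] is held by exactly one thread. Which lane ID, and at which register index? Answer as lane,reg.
5,0

r:1=>grp=1,rB=0  c:2=>tig=1,lo=0
L=1*4+1=5  i=0*2+0=0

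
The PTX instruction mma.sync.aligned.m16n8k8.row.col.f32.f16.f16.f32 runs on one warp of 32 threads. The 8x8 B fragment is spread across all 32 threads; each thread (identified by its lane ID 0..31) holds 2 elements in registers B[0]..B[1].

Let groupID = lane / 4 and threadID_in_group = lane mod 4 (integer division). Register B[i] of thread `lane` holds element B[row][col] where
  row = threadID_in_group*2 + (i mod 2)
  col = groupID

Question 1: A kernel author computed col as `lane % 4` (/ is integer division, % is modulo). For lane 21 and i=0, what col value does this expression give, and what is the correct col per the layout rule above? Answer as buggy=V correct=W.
`lane % 4`[21,0]⇒1
L=21⇒gr=21>>2=5, th=21&3=1
[0]⇒row 1·2+0=2  col gr=5
col: 1 vs 5

buggy=1 correct=5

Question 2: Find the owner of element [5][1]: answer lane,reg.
c: 1->gid=1  r: 5->tid=2,i&1=1
L=1*4+2=6  i=1=1

6,1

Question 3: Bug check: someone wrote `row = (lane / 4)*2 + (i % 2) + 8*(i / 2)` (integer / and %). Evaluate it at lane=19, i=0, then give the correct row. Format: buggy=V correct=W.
`(lane / 4)*2 + (i % 2) + 8*(i / 2)`[19,0]⇒8
lane 19⇒19/4=4, 19 mod 4=3
i=0  r:2·3+0⇒6  c:4
row: 8 vs 6

buggy=8 correct=6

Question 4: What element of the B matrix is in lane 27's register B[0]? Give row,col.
lane 27=>27/4=6, 27 mod 4=3
i=0  r:2·3+0=>6  c:6

6,6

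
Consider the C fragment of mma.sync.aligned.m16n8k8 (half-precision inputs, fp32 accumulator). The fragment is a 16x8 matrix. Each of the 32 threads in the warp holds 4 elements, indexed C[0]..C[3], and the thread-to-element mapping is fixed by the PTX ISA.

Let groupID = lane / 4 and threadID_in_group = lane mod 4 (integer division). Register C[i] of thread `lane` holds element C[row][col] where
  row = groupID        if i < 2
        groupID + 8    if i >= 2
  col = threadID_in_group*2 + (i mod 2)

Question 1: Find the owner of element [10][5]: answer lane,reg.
10,3

r: 10->gid=2,r8=1  c: 5->tid=2,i&1=1
L=2*4+2=10  i=1*2+1=3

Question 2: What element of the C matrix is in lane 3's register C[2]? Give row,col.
8,6

3: gr=0,th=3
[2] (0+8,3*2+0) = (8,6)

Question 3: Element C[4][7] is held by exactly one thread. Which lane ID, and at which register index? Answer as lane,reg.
r:4=>grp=4,rB=0  c:7=>tig=3,lo=1
L=4*4+3=19  i=0*2+1=1

19,1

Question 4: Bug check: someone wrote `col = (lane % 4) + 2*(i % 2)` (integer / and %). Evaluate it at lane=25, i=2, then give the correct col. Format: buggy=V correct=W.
`(lane % 4) + 2*(i % 2)`[25,2]⇒1
lane 25: gr=6 (25/4), th=1 (25%4)
i=2: r=6+8=14, c=1*2+0=2
col: 1 vs 2

buggy=1 correct=2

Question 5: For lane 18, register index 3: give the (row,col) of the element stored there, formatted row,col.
12,5

lane 18->18/4=4, 18 mod 4=2
i=3  r:4+8->12  c:2·2+1->5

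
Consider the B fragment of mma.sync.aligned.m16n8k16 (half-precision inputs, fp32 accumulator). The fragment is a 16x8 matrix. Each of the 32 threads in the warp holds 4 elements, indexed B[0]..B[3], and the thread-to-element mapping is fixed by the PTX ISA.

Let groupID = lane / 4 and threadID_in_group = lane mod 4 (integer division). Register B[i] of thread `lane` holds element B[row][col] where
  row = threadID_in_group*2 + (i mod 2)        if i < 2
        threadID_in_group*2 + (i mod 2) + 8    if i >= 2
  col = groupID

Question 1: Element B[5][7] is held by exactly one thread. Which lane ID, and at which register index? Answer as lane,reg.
30,1

c:7=>grp=7  r:5=>rB=0,tig=2,lo=1
L=7*4+2=30  i=0*2+1=1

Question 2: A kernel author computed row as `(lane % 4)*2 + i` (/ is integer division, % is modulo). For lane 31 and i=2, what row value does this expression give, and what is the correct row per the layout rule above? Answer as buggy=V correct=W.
`(lane % 4)*2 + i`[31,2]⇒8
lane 31: gr=7 (31/4), th=3 (31%4)
i=2: r=3*2+0+8=14, c=gr=7
row: 8 vs 14

buggy=8 correct=14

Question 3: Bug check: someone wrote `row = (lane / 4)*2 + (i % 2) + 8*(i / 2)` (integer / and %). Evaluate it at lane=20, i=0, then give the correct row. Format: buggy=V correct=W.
buggy=10 correct=0

`(lane / 4)*2 + (i % 2) + 8*(i / 2)`[20,0]->10
L=20->g=20>>2=5, t=20&3=0
[0]->row 0·2+0+0=0  col g=5
row: 10 vs 0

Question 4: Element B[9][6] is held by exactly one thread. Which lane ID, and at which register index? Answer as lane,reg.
24,3

c=6⇒gr=6  r=9⇒Rb=1,th=0,odd=1
L=6*4+0=24  i=1*2+1=3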